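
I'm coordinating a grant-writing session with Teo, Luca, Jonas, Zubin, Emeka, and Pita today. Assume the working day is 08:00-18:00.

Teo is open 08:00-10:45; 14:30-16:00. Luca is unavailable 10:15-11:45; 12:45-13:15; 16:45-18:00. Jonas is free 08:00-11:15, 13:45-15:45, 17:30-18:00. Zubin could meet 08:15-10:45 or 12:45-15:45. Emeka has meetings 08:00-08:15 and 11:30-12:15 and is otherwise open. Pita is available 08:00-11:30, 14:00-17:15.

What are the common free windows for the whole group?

Teo free: 08:00-10:45, 14:30-16:00.
Luca free: 08:00-10:15, 11:45-12:45, 13:15-16:45 (invert busy blocks within the working day).
Jonas free: 08:00-11:15, 13:45-15:45, 17:30-18:00.
Zubin free: 08:15-10:45, 12:45-15:45.
Emeka free: 08:15-11:30, 12:15-18:00 (invert busy blocks within the working day).
Pita free: 08:00-11:30, 14:00-17:15.
Teo ∩ Luca: 08:00-10:15, 14:30-16:00.
Teo ∩ Luca ∩ Jonas: 08:00-10:15, 14:30-15:45.
Teo ∩ Luca ∩ Jonas ∩ Zubin: 08:15-10:15, 14:30-15:45.
Teo ∩ Luca ∩ Jonas ∩ Zubin ∩ Emeka: 08:15-10:15, 14:30-15:45.
Teo ∩ Luca ∩ Jonas ∩ Zubin ∩ Emeka ∩ Pita: 08:15-10:15, 14:30-15:45.

08:15-10:15, 14:30-15:45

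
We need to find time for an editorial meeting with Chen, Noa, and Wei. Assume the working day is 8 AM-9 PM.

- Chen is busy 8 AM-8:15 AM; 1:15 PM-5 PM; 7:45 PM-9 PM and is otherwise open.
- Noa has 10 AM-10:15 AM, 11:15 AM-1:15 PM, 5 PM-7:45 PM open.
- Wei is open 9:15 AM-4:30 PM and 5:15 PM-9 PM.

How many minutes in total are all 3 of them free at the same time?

285

Chen free: 08:15-13:15, 17:00-19:45 (invert busy blocks within the working day).
Noa free: 10:00-10:15, 11:15-13:15, 17:00-19:45.
Wei free: 09:15-16:30, 17:15-21:00.
Chen ∩ Noa: 10:00-10:15, 11:15-13:15, 17:00-19:45.
Chen ∩ Noa ∩ Wei: 10:00-10:15, 11:15-13:15, 17:15-19:45.
Those are the intersection windows.
Summing the common windows: 15 + 120 + 150 = 285 minutes.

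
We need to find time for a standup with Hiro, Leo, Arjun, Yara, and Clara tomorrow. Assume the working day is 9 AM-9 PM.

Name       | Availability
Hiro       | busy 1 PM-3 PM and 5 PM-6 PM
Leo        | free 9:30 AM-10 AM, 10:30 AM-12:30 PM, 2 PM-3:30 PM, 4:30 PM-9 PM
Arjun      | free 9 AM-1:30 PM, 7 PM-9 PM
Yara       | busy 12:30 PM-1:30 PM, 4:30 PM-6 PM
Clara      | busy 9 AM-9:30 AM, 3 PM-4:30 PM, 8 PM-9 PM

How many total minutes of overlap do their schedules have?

210

Hiro free: 09:00-13:00, 15:00-17:00, 18:00-21:00 (invert busy blocks within the working day).
Leo free: 09:30-10:00, 10:30-12:30, 14:00-15:30, 16:30-21:00.
Arjun free: 09:00-13:30, 19:00-21:00.
Yara free: 09:00-12:30, 13:30-16:30, 18:00-21:00 (invert busy blocks within the working day).
Clara free: 09:30-15:00, 16:30-20:00 (invert busy blocks within the working day).
Hiro ∩ Leo: 09:30-10:00, 10:30-12:30, 15:00-15:30, 16:30-17:00, 18:00-21:00.
Hiro ∩ Leo ∩ Arjun: 09:30-10:00, 10:30-12:30, 19:00-21:00.
Hiro ∩ Leo ∩ Arjun ∩ Yara: 09:30-10:00, 10:30-12:30, 19:00-21:00.
Hiro ∩ Leo ∩ Arjun ∩ Yara ∩ Clara: 09:30-10:00, 10:30-12:30, 19:00-20:00.
Those are the intersection windows.
Summing the common windows: 30 + 120 + 60 = 210 minutes.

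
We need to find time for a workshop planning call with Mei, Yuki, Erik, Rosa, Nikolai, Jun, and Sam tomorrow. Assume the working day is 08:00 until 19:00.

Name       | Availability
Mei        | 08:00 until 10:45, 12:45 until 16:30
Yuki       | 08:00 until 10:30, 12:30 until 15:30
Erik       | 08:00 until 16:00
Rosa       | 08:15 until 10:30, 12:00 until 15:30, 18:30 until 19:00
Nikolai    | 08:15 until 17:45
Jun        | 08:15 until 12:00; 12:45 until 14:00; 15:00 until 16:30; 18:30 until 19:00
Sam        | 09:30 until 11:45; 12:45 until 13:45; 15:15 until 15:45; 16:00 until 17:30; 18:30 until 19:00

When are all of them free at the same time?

Mei ∩ Yuki: 08:00-10:30, 12:45-15:30.
Mei ∩ Yuki ∩ Erik: 08:00-10:30, 12:45-15:30.
Mei ∩ Yuki ∩ Erik ∩ Rosa: 08:15-10:30, 12:45-15:30.
Mei ∩ Yuki ∩ Erik ∩ Rosa ∩ Nikolai: 08:15-10:30, 12:45-15:30.
Mei ∩ Yuki ∩ Erik ∩ Rosa ∩ Nikolai ∩ Jun: 08:15-10:30, 12:45-14:00, 15:00-15:30.
Mei ∩ Yuki ∩ Erik ∩ Rosa ∩ Nikolai ∩ Jun ∩ Sam: 09:30-10:30, 12:45-13:45, 15:15-15:30.
So the common availability across everyone is 09:30-10:30, 12:45-13:45, 15:15-15:30.

09:30-10:30, 12:45-13:45, 15:15-15:30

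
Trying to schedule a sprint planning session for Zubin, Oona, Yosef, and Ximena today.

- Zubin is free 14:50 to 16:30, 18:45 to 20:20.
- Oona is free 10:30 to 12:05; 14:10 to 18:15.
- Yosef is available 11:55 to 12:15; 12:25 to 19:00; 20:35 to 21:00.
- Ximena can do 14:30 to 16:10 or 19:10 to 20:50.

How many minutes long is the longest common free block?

Zubin ∩ Oona: 14:50-16:30.
Zubin ∩ Oona ∩ Yosef: 14:50-16:30.
Zubin ∩ Oona ∩ Yosef ∩ Ximena: 14:50-16:10.
Those are the intersection windows.
The longest is 14:50-16:10 at 80 minutes.

80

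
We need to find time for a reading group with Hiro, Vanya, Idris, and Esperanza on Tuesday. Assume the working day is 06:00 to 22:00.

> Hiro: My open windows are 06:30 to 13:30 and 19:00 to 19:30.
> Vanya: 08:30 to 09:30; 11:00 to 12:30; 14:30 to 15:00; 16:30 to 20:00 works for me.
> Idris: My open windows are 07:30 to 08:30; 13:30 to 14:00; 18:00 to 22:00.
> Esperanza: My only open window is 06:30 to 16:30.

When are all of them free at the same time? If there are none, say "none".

Hiro ∩ Vanya: 08:30-09:30, 11:00-12:30, 19:00-19:30.
Hiro ∩ Vanya ∩ Idris: 19:00-19:30.
Hiro ∩ Vanya ∩ Idris ∩ Esperanza: ∅.
There is no time when everyone is free.

none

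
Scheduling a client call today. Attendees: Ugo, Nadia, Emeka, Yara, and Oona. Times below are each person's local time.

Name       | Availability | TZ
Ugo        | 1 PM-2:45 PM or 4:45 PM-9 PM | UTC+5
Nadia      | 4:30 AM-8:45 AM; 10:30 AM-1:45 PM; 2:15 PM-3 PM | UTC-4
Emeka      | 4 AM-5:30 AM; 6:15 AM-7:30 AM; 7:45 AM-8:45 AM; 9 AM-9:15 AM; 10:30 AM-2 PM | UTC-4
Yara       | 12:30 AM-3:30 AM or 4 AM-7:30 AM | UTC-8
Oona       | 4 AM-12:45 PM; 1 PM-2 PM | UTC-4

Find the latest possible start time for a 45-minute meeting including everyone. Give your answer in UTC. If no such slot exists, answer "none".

14:45

Ugo in UTC: 08:00-09:45, 11:45-16:00 (subtract 5h to convert from UTC+5).
Nadia in UTC: 08:30-12:45, 14:30-17:45, 18:15-19:00 (add 4h to convert from UTC-4).
Emeka in UTC: 08:00-09:30, 10:15-11:30, 11:45-12:45, 13:00-13:15, 14:30-18:00 (add 4h to convert from UTC-4).
Yara in UTC: 08:30-11:30, 12:00-15:30 (add 8h to convert from UTC-8).
Oona in UTC: 08:00-16:45, 17:00-18:00 (add 4h to convert from UTC-4).
Ugo ∩ Nadia: 08:30-09:45, 11:45-12:45, 14:30-16:00.
Ugo ∩ Nadia ∩ Emeka: 08:30-09:30, 11:45-12:45, 14:30-16:00.
Ugo ∩ Nadia ∩ Emeka ∩ Yara: 08:30-09:30, 12:00-12:45, 14:30-15:30.
Ugo ∩ Nadia ∩ Emeka ∩ Yara ∩ Oona: 08:30-09:30, 12:00-12:45, 14:30-15:30.
Those are the intersection windows.
The last common window of at least 45 minutes is 14:30-15:30; a 45-minute meeting can start as late as 14:45 and still end by 15:30.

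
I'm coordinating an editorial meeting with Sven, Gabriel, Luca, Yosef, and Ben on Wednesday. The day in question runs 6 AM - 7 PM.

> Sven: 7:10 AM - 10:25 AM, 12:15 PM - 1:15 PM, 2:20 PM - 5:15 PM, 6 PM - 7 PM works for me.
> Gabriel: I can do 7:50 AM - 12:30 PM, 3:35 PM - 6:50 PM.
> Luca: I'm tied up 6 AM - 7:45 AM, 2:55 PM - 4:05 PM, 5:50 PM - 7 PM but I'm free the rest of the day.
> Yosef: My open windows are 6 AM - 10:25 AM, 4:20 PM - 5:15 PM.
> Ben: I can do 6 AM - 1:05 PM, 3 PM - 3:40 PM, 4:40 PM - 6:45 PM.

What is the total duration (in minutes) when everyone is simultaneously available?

190

Sven free: 07:10-10:25, 12:15-13:15, 14:20-17:15, 18:00-19:00.
Gabriel free: 07:50-12:30, 15:35-18:50.
Luca free: 07:45-14:55, 16:05-17:50 (invert busy blocks within the working day).
Yosef free: 06:00-10:25, 16:20-17:15.
Ben free: 06:00-13:05, 15:00-15:40, 16:40-18:45.
Sven ∩ Gabriel: 07:50-10:25, 12:15-12:30, 15:35-17:15, 18:00-18:50.
Sven ∩ Gabriel ∩ Luca: 07:50-10:25, 12:15-12:30, 16:05-17:15.
Sven ∩ Gabriel ∩ Luca ∩ Yosef: 07:50-10:25, 16:20-17:15.
Sven ∩ Gabriel ∩ Luca ∩ Yosef ∩ Ben: 07:50-10:25, 16:40-17:15.
So the common availability across everyone is 07:50-10:25, 16:40-17:15.
Summing the common windows: 155 + 35 = 190 minutes.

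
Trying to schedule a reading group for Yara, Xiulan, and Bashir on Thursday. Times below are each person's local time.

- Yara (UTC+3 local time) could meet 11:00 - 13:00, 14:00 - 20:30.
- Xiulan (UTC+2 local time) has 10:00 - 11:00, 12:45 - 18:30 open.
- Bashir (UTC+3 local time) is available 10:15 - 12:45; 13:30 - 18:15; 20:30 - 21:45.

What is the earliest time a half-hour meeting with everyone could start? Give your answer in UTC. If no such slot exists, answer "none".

08:00

Yara in UTC: 08:00-10:00, 11:00-17:30 (subtract 3h to convert from UTC+3).
Xiulan in UTC: 08:00-09:00, 10:45-16:30 (subtract 2h to convert from UTC+2).
Bashir in UTC: 07:15-09:45, 10:30-15:15, 17:30-18:45 (subtract 3h to convert from UTC+3).
Yara ∩ Xiulan: 08:00-09:00, 11:00-16:30.
Yara ∩ Xiulan ∩ Bashir: 08:00-09:00, 11:00-15:15.
Those are the intersection windows.
The first common window of at least 30 minutes is 08:00-09:00, so the earliest start is 08:00.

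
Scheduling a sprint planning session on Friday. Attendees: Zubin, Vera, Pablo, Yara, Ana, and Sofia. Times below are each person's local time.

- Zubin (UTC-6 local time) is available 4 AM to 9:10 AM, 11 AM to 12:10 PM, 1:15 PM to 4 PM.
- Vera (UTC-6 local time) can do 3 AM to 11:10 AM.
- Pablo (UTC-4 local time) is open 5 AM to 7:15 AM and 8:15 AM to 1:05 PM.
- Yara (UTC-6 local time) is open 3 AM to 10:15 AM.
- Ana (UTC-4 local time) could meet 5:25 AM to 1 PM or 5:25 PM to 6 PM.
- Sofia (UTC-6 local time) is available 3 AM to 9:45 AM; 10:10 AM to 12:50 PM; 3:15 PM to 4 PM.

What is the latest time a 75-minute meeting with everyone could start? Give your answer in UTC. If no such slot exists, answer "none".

Zubin in UTC: 10:00-15:10, 17:00-18:10, 19:15-22:00 (add 6h to convert from UTC-6).
Vera in UTC: 09:00-17:10 (add 6h to convert from UTC-6).
Pablo in UTC: 09:00-11:15, 12:15-17:05 (add 4h to convert from UTC-4).
Yara in UTC: 09:00-16:15 (add 6h to convert from UTC-6).
Ana in UTC: 09:25-17:00, 21:25-22:00 (add 4h to convert from UTC-4).
Sofia in UTC: 09:00-15:45, 16:10-18:50, 21:15-22:00 (add 6h to convert from UTC-6).
Zubin ∩ Vera: 10:00-15:10, 17:00-17:10.
Zubin ∩ Vera ∩ Pablo: 10:00-11:15, 12:15-15:10, 17:00-17:05.
Zubin ∩ Vera ∩ Pablo ∩ Yara: 10:00-11:15, 12:15-15:10.
Zubin ∩ Vera ∩ Pablo ∩ Yara ∩ Ana: 10:00-11:15, 12:15-15:10.
Zubin ∩ Vera ∩ Pablo ∩ Yara ∩ Ana ∩ Sofia: 10:00-11:15, 12:15-15:10.
Those are the intersection windows.
The last common window of at least 75 minutes is 12:15-15:10; a 75-minute meeting can start as late as 13:55 and still end by 15:10.

13:55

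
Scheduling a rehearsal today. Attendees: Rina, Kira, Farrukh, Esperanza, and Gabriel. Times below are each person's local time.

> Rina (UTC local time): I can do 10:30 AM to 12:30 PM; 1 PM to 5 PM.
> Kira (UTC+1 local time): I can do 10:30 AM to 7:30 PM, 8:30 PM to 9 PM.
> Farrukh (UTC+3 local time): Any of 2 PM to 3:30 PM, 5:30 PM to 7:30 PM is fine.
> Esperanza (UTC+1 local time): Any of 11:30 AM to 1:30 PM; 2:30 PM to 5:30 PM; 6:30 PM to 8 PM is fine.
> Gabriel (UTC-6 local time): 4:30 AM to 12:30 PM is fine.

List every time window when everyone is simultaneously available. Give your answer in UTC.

Rina in UTC: 10:30-12:30, 13:00-17:00.
Kira in UTC: 09:30-18:30, 19:30-20:00 (subtract 1h to convert from UTC+1).
Farrukh in UTC: 11:00-12:30, 14:30-16:30 (subtract 3h to convert from UTC+3).
Esperanza in UTC: 10:30-12:30, 13:30-16:30, 17:30-19:00 (subtract 1h to convert from UTC+1).
Gabriel in UTC: 10:30-18:30 (add 6h to convert from UTC-6).
Rina ∩ Kira: 10:30-12:30, 13:00-17:00.
Rina ∩ Kira ∩ Farrukh: 11:00-12:30, 14:30-16:30.
Rina ∩ Kira ∩ Farrukh ∩ Esperanza: 11:00-12:30, 14:30-16:30.
Rina ∩ Kira ∩ Farrukh ∩ Esperanza ∩ Gabriel: 11:00-12:30, 14:30-16:30.

11:00-12:30, 14:30-16:30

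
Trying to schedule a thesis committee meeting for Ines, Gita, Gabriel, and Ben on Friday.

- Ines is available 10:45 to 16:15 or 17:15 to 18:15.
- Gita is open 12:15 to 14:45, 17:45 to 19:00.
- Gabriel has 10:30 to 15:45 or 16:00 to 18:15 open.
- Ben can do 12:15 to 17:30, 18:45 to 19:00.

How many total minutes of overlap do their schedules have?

Ines ∩ Gita: 12:15-14:45, 17:45-18:15.
Ines ∩ Gita ∩ Gabriel: 12:15-14:45, 17:45-18:15.
Ines ∩ Gita ∩ Gabriel ∩ Ben: 12:15-14:45.
That's a single block of 150 minutes.

150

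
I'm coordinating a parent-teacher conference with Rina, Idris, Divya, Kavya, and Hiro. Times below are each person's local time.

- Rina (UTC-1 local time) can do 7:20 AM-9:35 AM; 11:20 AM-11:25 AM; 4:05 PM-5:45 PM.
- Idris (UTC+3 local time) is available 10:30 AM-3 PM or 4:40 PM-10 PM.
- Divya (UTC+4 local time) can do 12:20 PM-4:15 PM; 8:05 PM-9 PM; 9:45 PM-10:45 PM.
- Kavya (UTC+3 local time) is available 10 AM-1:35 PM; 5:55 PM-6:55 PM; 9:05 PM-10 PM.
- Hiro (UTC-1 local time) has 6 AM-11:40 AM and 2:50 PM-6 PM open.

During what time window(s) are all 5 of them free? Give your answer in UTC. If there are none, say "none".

Rina in UTC: 08:20-10:35, 12:20-12:25, 17:05-18:45 (add 1h to convert from UTC-1).
Idris in UTC: 07:30-12:00, 13:40-19:00 (subtract 3h to convert from UTC+3).
Divya in UTC: 08:20-12:15, 16:05-17:00, 17:45-18:45 (subtract 4h to convert from UTC+4).
Kavya in UTC: 07:00-10:35, 14:55-15:55, 18:05-19:00 (subtract 3h to convert from UTC+3).
Hiro in UTC: 07:00-12:40, 15:50-19:00 (add 1h to convert from UTC-1).
Rina ∩ Idris: 08:20-10:35, 17:05-18:45.
Rina ∩ Idris ∩ Divya: 08:20-10:35, 17:45-18:45.
Rina ∩ Idris ∩ Divya ∩ Kavya: 08:20-10:35, 18:05-18:45.
Rina ∩ Idris ∩ Divya ∩ Kavya ∩ Hiro: 08:20-10:35, 18:05-18:45.

08:20-10:35, 18:05-18:45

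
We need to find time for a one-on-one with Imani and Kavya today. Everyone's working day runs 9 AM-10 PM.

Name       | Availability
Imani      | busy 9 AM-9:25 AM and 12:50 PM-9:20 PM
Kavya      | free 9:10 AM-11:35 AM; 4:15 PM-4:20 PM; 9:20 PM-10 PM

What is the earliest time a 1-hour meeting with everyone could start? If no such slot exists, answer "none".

Imani free: 09:25-12:50, 21:20-22:00 (invert busy blocks within the working day).
Kavya free: 09:10-11:35, 16:15-16:20, 21:20-22:00.
Imani ∩ Kavya: 09:25-11:35, 21:20-22:00.
Those are the intersection windows.
The first common window of at least 60 minutes is 09:25-11:35, so the earliest start is 09:25.

09:25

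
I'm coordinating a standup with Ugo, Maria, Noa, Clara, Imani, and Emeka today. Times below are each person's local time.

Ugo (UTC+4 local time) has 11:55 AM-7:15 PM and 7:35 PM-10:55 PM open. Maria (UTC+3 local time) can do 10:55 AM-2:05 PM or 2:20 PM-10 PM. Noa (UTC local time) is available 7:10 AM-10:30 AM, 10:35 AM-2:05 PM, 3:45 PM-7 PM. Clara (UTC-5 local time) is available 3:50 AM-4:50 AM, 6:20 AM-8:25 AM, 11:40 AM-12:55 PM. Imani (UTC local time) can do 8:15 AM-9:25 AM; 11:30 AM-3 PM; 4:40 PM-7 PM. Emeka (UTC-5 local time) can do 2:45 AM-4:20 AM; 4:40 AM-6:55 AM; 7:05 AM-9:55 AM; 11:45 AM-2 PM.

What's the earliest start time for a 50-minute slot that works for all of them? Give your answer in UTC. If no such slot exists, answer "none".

12:05

Ugo in UTC: 07:55-15:15, 15:35-18:55 (subtract 4h to convert from UTC+4).
Maria in UTC: 07:55-11:05, 11:20-19:00 (subtract 3h to convert from UTC+3).
Noa in UTC: 07:10-10:30, 10:35-14:05, 15:45-19:00.
Clara in UTC: 08:50-09:50, 11:20-13:25, 16:40-17:55 (add 5h to convert from UTC-5).
Imani in UTC: 08:15-09:25, 11:30-15:00, 16:40-19:00.
Emeka in UTC: 07:45-09:20, 09:40-11:55, 12:05-14:55, 16:45-19:00 (add 5h to convert from UTC-5).
Ugo ∩ Maria: 07:55-11:05, 11:20-15:15, 15:35-18:55.
Ugo ∩ Maria ∩ Noa: 07:55-10:30, 10:35-11:05, 11:20-14:05, 15:45-18:55.
Ugo ∩ Maria ∩ Noa ∩ Clara: 08:50-09:50, 11:20-13:25, 16:40-17:55.
Ugo ∩ Maria ∩ Noa ∩ Clara ∩ Imani: 08:50-09:25, 11:30-13:25, 16:40-17:55.
Ugo ∩ Maria ∩ Noa ∩ Clara ∩ Imani ∩ Emeka: 08:50-09:20, 11:30-11:55, 12:05-13:25, 16:45-17:55.
Those are the intersection windows.
The first common window of at least 50 minutes is 12:05-13:25, so the earliest start is 12:05.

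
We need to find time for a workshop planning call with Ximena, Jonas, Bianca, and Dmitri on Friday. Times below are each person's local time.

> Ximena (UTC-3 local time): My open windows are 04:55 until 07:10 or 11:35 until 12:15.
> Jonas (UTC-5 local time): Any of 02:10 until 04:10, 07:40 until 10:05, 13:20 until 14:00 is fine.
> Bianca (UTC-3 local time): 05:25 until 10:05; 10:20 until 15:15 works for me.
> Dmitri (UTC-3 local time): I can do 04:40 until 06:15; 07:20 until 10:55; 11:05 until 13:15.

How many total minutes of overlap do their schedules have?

75

Ximena in UTC: 07:55-10:10, 14:35-15:15 (add 3h to convert from UTC-3).
Jonas in UTC: 07:10-09:10, 12:40-15:05, 18:20-19:00 (add 5h to convert from UTC-5).
Bianca in UTC: 08:25-13:05, 13:20-18:15 (add 3h to convert from UTC-3).
Dmitri in UTC: 07:40-09:15, 10:20-13:55, 14:05-16:15 (add 3h to convert from UTC-3).
Ximena ∩ Jonas: 07:55-09:10, 14:35-15:05.
Ximena ∩ Jonas ∩ Bianca: 08:25-09:10, 14:35-15:05.
Ximena ∩ Jonas ∩ Bianca ∩ Dmitri: 08:25-09:10, 14:35-15:05.
Summing the common windows: 45 + 30 = 75 minutes.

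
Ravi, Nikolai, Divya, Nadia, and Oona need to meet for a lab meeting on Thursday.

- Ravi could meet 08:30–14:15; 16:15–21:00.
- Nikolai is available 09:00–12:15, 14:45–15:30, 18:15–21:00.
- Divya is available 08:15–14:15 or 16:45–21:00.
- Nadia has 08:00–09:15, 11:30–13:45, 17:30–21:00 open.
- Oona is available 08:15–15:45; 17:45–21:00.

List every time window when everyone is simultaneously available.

Ravi ∩ Nikolai: 09:00-12:15, 18:15-21:00.
Ravi ∩ Nikolai ∩ Divya: 09:00-12:15, 18:15-21:00.
Ravi ∩ Nikolai ∩ Divya ∩ Nadia: 09:00-09:15, 11:30-12:15, 18:15-21:00.
Ravi ∩ Nikolai ∩ Divya ∩ Nadia ∩ Oona: 09:00-09:15, 11:30-12:15, 18:15-21:00.

09:00-09:15, 11:30-12:15, 18:15-21:00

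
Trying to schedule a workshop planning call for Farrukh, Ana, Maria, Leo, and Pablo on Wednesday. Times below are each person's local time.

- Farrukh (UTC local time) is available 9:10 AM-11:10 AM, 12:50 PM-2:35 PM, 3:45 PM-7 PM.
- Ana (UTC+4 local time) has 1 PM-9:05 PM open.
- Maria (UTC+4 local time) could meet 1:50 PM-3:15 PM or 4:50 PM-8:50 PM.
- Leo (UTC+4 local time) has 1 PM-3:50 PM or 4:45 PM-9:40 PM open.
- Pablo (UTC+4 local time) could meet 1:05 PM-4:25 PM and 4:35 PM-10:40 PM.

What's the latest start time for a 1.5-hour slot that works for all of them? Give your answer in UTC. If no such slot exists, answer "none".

13:05

Farrukh in UTC: 09:10-11:10, 12:50-14:35, 15:45-19:00.
Ana in UTC: 09:00-17:05 (subtract 4h to convert from UTC+4).
Maria in UTC: 09:50-11:15, 12:50-16:50 (subtract 4h to convert from UTC+4).
Leo in UTC: 09:00-11:50, 12:45-17:40 (subtract 4h to convert from UTC+4).
Pablo in UTC: 09:05-12:25, 12:35-18:40 (subtract 4h to convert from UTC+4).
Farrukh ∩ Ana: 09:10-11:10, 12:50-14:35, 15:45-17:05.
Farrukh ∩ Ana ∩ Maria: 09:50-11:10, 12:50-14:35, 15:45-16:50.
Farrukh ∩ Ana ∩ Maria ∩ Leo: 09:50-11:10, 12:50-14:35, 15:45-16:50.
Farrukh ∩ Ana ∩ Maria ∩ Leo ∩ Pablo: 09:50-11:10, 12:50-14:35, 15:45-16:50.
Those are the intersection windows.
The last common window of at least 90 minutes is 12:50-14:35; a 90-minute meeting can start as late as 13:05 and still end by 14:35.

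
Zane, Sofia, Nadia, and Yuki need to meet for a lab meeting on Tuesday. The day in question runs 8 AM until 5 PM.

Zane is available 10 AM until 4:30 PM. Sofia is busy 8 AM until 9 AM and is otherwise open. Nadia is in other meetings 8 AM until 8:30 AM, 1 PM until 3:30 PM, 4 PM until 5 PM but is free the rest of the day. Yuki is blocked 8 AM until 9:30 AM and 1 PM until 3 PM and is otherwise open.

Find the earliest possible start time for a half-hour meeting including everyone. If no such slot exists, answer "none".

Zane free: 10:00-16:30.
Sofia free: 09:00-17:00 (invert busy blocks within the working day).
Nadia free: 08:30-13:00, 15:30-16:00 (invert busy blocks within the working day).
Yuki free: 09:30-13:00, 15:00-17:00 (invert busy blocks within the working day).
Zane ∩ Sofia: 10:00-16:30.
Zane ∩ Sofia ∩ Nadia: 10:00-13:00, 15:30-16:00.
Zane ∩ Sofia ∩ Nadia ∩ Yuki: 10:00-13:00, 15:30-16:00.
Those are the intersection windows.
The first common window of at least 30 minutes is 10:00-13:00, so the earliest start is 10:00.

10:00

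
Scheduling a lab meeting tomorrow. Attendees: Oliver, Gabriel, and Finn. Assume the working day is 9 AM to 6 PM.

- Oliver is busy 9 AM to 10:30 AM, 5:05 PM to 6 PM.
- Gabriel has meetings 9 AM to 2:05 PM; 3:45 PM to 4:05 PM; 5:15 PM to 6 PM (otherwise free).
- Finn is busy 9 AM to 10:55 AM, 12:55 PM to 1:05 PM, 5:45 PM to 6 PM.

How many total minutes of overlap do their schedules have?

Oliver free: 10:30-17:05 (invert busy blocks within the working day).
Gabriel free: 14:05-15:45, 16:05-17:15 (invert busy blocks within the working day).
Finn free: 10:55-12:55, 13:05-17:45 (invert busy blocks within the working day).
Oliver ∩ Gabriel: 14:05-15:45, 16:05-17:05.
Oliver ∩ Gabriel ∩ Finn: 14:05-15:45, 16:05-17:05.
Summing the common windows: 100 + 60 = 160 minutes.

160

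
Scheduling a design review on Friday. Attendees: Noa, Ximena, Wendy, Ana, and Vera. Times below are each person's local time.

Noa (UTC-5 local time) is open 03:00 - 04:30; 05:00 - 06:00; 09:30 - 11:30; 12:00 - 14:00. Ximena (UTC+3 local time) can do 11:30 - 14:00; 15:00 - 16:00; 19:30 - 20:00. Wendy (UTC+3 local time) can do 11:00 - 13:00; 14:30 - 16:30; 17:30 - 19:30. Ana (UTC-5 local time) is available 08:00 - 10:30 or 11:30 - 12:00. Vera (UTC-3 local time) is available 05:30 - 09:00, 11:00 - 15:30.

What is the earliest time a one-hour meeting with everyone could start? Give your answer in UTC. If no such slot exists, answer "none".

none

Noa in UTC: 08:00-09:30, 10:00-11:00, 14:30-16:30, 17:00-19:00 (add 5h to convert from UTC-5).
Ximena in UTC: 08:30-11:00, 12:00-13:00, 16:30-17:00 (subtract 3h to convert from UTC+3).
Wendy in UTC: 08:00-10:00, 11:30-13:30, 14:30-16:30 (subtract 3h to convert from UTC+3).
Ana in UTC: 13:00-15:30, 16:30-17:00 (add 5h to convert from UTC-5).
Vera in UTC: 08:30-12:00, 14:00-18:30 (add 3h to convert from UTC-3).
Noa ∩ Ximena: 08:30-09:30, 10:00-11:00.
Noa ∩ Ximena ∩ Wendy: 08:30-09:30.
Noa ∩ Ximena ∩ Wendy ∩ Ana: ∅.
Noa ∩ Ximena ∩ Wendy ∩ Ana ∩ Vera: ∅.
There is no time when everyone is free.
No common window is at least 60 minutes long.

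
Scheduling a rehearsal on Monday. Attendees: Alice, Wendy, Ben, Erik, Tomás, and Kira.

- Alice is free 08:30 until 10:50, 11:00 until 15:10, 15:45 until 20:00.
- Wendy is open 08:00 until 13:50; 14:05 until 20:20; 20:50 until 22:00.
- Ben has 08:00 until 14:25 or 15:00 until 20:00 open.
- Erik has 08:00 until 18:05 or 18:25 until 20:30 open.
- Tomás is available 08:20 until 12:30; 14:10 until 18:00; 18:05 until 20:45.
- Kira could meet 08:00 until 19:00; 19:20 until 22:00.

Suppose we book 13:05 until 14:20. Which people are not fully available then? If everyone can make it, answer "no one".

Alice: free for 13:05-14:20. Wendy: not fully free for 13:05-14:20. Ben: free for 13:05-14:20. Erik: free for 13:05-14:20. Tomás: not fully free for 13:05-14:20. Kira: free for 13:05-14:20.

Tomás, Wendy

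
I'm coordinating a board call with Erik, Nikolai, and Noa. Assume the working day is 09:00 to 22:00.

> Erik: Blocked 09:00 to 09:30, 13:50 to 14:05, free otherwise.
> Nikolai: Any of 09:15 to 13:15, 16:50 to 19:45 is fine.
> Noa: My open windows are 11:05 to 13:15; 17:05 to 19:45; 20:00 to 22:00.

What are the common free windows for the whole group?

Erik free: 09:30-13:50, 14:05-22:00 (invert busy blocks within the working day).
Nikolai free: 09:15-13:15, 16:50-19:45.
Noa free: 11:05-13:15, 17:05-19:45, 20:00-22:00.
Erik ∩ Nikolai: 09:30-13:15, 16:50-19:45.
Erik ∩ Nikolai ∩ Noa: 11:05-13:15, 17:05-19:45.
So the common availability across everyone is 11:05-13:15, 17:05-19:45.

11:05-13:15, 17:05-19:45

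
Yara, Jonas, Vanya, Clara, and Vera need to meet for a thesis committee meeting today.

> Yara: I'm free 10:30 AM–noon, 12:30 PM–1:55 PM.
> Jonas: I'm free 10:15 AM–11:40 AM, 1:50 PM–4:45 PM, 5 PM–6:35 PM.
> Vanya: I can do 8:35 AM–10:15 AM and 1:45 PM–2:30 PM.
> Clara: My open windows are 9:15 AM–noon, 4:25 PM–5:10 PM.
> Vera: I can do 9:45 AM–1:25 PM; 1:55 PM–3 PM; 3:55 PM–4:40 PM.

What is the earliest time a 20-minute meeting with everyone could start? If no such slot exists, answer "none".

none

Yara ∩ Jonas: 10:30-11:40, 13:50-13:55.
Yara ∩ Jonas ∩ Vanya: 13:50-13:55.
Yara ∩ Jonas ∩ Vanya ∩ Clara: ∅.
Yara ∩ Jonas ∩ Vanya ∩ Clara ∩ Vera: ∅.
There is no time when everyone is free.
No common window is at least 20 minutes long.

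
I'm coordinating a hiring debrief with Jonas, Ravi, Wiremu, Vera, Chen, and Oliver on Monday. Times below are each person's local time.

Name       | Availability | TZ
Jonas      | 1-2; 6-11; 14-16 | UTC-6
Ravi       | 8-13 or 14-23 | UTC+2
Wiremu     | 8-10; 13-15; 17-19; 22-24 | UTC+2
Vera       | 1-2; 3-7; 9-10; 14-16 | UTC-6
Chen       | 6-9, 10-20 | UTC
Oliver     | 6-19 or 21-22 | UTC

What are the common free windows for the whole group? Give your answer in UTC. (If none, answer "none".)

07:00-08:00, 12:00-13:00, 15:00-16:00

Jonas in UTC: 07:00-08:00, 12:00-17:00, 20:00-22:00 (add 6h to convert from UTC-6).
Ravi in UTC: 06:00-11:00, 12:00-21:00 (subtract 2h to convert from UTC+2).
Wiremu in UTC: 06:00-08:00, 11:00-13:00, 15:00-17:00, 20:00-22:00 (subtract 2h to convert from UTC+2).
Vera in UTC: 07:00-08:00, 09:00-13:00, 15:00-16:00, 20:00-22:00 (add 6h to convert from UTC-6).
Chen in UTC: 06:00-09:00, 10:00-20:00.
Oliver in UTC: 06:00-19:00, 21:00-22:00.
Jonas ∩ Ravi: 07:00-08:00, 12:00-17:00, 20:00-21:00.
Jonas ∩ Ravi ∩ Wiremu: 07:00-08:00, 12:00-13:00, 15:00-17:00, 20:00-21:00.
Jonas ∩ Ravi ∩ Wiremu ∩ Vera: 07:00-08:00, 12:00-13:00, 15:00-16:00, 20:00-21:00.
Jonas ∩ Ravi ∩ Wiremu ∩ Vera ∩ Chen: 07:00-08:00, 12:00-13:00, 15:00-16:00.
Jonas ∩ Ravi ∩ Wiremu ∩ Vera ∩ Chen ∩ Oliver: 07:00-08:00, 12:00-13:00, 15:00-16:00.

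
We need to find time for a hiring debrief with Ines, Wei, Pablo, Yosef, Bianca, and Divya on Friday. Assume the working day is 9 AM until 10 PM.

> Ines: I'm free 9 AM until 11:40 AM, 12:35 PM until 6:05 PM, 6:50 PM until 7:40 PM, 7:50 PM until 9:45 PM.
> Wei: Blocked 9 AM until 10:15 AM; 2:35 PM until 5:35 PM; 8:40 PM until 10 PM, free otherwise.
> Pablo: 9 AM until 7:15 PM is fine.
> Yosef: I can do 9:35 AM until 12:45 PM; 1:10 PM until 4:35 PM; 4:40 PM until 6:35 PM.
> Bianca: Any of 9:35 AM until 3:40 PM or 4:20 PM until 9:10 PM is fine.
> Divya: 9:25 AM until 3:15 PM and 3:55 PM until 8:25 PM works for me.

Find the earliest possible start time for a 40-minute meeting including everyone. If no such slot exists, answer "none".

10:15

Ines free: 09:00-11:40, 12:35-18:05, 18:50-19:40, 19:50-21:45.
Wei free: 10:15-14:35, 17:35-20:40 (invert busy blocks within the working day).
Pablo free: 09:00-19:15.
Yosef free: 09:35-12:45, 13:10-16:35, 16:40-18:35.
Bianca free: 09:35-15:40, 16:20-21:10.
Divya free: 09:25-15:15, 15:55-20:25.
Ines ∩ Wei: 10:15-11:40, 12:35-14:35, 17:35-18:05, 18:50-19:40, 19:50-20:40.
Ines ∩ Wei ∩ Pablo: 10:15-11:40, 12:35-14:35, 17:35-18:05, 18:50-19:15.
Ines ∩ Wei ∩ Pablo ∩ Yosef: 10:15-11:40, 12:35-12:45, 13:10-14:35, 17:35-18:05.
Ines ∩ Wei ∩ Pablo ∩ Yosef ∩ Bianca: 10:15-11:40, 12:35-12:45, 13:10-14:35, 17:35-18:05.
Ines ∩ Wei ∩ Pablo ∩ Yosef ∩ Bianca ∩ Divya: 10:15-11:40, 12:35-12:45, 13:10-14:35, 17:35-18:05.
The first common window of at least 40 minutes is 10:15-11:40, so the earliest start is 10:15.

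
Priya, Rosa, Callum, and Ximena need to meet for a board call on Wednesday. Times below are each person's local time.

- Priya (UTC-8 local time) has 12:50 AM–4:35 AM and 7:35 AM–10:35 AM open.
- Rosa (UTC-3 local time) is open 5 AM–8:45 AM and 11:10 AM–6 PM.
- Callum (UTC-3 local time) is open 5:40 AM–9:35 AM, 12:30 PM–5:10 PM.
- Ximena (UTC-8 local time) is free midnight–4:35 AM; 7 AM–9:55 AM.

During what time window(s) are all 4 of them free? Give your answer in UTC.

08:50-11:45, 15:35-17:55

Priya in UTC: 08:50-12:35, 15:35-18:35 (add 8h to convert from UTC-8).
Rosa in UTC: 08:00-11:45, 14:10-21:00 (add 3h to convert from UTC-3).
Callum in UTC: 08:40-12:35, 15:30-20:10 (add 3h to convert from UTC-3).
Ximena in UTC: 08:00-12:35, 15:00-17:55 (add 8h to convert from UTC-8).
Priya ∩ Rosa: 08:50-11:45, 15:35-18:35.
Priya ∩ Rosa ∩ Callum: 08:50-11:45, 15:35-18:35.
Priya ∩ Rosa ∩ Callum ∩ Ximena: 08:50-11:45, 15:35-17:55.
So the common availability across everyone is 08:50-11:45, 15:35-17:55.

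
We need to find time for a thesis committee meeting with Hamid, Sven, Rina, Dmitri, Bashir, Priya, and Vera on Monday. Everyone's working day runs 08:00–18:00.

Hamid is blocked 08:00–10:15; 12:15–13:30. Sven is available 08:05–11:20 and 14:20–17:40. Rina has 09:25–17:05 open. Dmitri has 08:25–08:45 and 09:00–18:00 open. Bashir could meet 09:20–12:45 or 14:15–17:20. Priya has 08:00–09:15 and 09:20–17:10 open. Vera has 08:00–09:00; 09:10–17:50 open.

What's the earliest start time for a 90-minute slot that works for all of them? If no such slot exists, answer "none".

Hamid free: 10:15-12:15, 13:30-18:00 (invert busy blocks within the working day).
Sven free: 08:05-11:20, 14:20-17:40.
Rina free: 09:25-17:05.
Dmitri free: 08:25-08:45, 09:00-18:00.
Bashir free: 09:20-12:45, 14:15-17:20.
Priya free: 08:00-09:15, 09:20-17:10.
Vera free: 08:00-09:00, 09:10-17:50.
Hamid ∩ Sven: 10:15-11:20, 14:20-17:40.
Hamid ∩ Sven ∩ Rina: 10:15-11:20, 14:20-17:05.
Hamid ∩ Sven ∩ Rina ∩ Dmitri: 10:15-11:20, 14:20-17:05.
Hamid ∩ Sven ∩ Rina ∩ Dmitri ∩ Bashir: 10:15-11:20, 14:20-17:05.
Hamid ∩ Sven ∩ Rina ∩ Dmitri ∩ Bashir ∩ Priya: 10:15-11:20, 14:20-17:05.
Hamid ∩ Sven ∩ Rina ∩ Dmitri ∩ Bashir ∩ Priya ∩ Vera: 10:15-11:20, 14:20-17:05.
The first common window of at least 90 minutes is 14:20-17:05, so the earliest start is 14:20.

14:20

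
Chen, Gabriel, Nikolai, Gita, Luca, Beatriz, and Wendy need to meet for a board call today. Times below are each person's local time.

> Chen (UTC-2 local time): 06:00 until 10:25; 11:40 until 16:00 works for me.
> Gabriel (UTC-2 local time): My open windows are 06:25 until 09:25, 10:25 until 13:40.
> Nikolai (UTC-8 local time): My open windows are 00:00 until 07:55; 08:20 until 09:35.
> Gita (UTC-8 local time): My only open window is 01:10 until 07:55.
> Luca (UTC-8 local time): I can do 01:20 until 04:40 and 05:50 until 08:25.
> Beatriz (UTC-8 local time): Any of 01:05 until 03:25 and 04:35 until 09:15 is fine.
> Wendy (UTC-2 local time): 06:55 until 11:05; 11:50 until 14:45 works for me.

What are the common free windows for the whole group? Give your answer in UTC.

09:20-11:25, 13:50-15:40

Chen in UTC: 08:00-12:25, 13:40-18:00 (add 2h to convert from UTC-2).
Gabriel in UTC: 08:25-11:25, 12:25-15:40 (add 2h to convert from UTC-2).
Nikolai in UTC: 08:00-15:55, 16:20-17:35 (add 8h to convert from UTC-8).
Gita in UTC: 09:10-15:55 (add 8h to convert from UTC-8).
Luca in UTC: 09:20-12:40, 13:50-16:25 (add 8h to convert from UTC-8).
Beatriz in UTC: 09:05-11:25, 12:35-17:15 (add 8h to convert from UTC-8).
Wendy in UTC: 08:55-13:05, 13:50-16:45 (add 2h to convert from UTC-2).
Chen ∩ Gabriel: 08:25-11:25, 13:40-15:40.
Chen ∩ Gabriel ∩ Nikolai: 08:25-11:25, 13:40-15:40.
Chen ∩ Gabriel ∩ Nikolai ∩ Gita: 09:10-11:25, 13:40-15:40.
Chen ∩ Gabriel ∩ Nikolai ∩ Gita ∩ Luca: 09:20-11:25, 13:50-15:40.
Chen ∩ Gabriel ∩ Nikolai ∩ Gita ∩ Luca ∩ Beatriz: 09:20-11:25, 13:50-15:40.
Chen ∩ Gabriel ∩ Nikolai ∩ Gita ∩ Luca ∩ Beatriz ∩ Wendy: 09:20-11:25, 13:50-15:40.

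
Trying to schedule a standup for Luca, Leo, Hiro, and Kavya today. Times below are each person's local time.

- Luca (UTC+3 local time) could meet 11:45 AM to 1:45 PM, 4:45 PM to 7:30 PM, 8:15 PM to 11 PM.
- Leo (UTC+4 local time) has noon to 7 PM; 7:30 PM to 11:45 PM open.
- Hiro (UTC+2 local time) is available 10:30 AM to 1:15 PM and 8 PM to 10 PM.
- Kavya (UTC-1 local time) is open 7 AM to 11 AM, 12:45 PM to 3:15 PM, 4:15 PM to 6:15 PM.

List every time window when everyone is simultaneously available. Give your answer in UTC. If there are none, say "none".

08:45-10:45, 18:00-19:15

Luca in UTC: 08:45-10:45, 13:45-16:30, 17:15-20:00 (subtract 3h to convert from UTC+3).
Leo in UTC: 08:00-15:00, 15:30-19:45 (subtract 4h to convert from UTC+4).
Hiro in UTC: 08:30-11:15, 18:00-20:00 (subtract 2h to convert from UTC+2).
Kavya in UTC: 08:00-12:00, 13:45-16:15, 17:15-19:15 (add 1h to convert from UTC-1).
Luca ∩ Leo: 08:45-10:45, 13:45-15:00, 15:30-16:30, 17:15-19:45.
Luca ∩ Leo ∩ Hiro: 08:45-10:45, 18:00-19:45.
Luca ∩ Leo ∩ Hiro ∩ Kavya: 08:45-10:45, 18:00-19:15.
So the common availability across everyone is 08:45-10:45, 18:00-19:15.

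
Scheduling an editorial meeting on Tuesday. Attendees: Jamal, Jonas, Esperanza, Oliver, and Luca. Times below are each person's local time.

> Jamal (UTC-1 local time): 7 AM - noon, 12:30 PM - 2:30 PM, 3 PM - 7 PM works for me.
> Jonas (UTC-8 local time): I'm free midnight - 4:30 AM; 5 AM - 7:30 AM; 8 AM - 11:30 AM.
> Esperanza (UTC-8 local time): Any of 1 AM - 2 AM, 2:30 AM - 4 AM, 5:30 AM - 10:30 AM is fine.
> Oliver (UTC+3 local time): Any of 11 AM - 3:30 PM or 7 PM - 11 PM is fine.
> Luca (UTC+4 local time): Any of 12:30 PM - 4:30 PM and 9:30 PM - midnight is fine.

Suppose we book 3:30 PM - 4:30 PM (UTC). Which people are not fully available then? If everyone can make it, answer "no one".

Jamal in UTC: 08:00-13:00, 13:30-15:30, 16:00-20:00 (add 1h to convert from UTC-1).
Jonas in UTC: 08:00-12:30, 13:00-15:30, 16:00-19:30 (add 8h to convert from UTC-8).
Esperanza in UTC: 09:00-10:00, 10:30-12:00, 13:30-18:30 (add 8h to convert from UTC-8).
Oliver in UTC: 08:00-12:30, 16:00-20:00 (subtract 3h to convert from UTC+3).
Luca in UTC: 08:30-12:30, 17:30-20:00 (subtract 4h to convert from UTC+4).
Jamal: not fully free for 15:30-16:30. Jonas: not fully free for 15:30-16:30. Esperanza: free for 15:30-16:30. Oliver: not fully free for 15:30-16:30. Luca: not fully free for 15:30-16:30.

Jamal, Jonas, Luca, Oliver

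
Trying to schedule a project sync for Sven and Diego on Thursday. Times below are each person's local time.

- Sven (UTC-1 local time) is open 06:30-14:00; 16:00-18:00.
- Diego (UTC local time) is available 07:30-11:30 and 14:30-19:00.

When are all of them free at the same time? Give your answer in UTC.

07:30-11:30, 14:30-15:00, 17:00-19:00

Sven in UTC: 07:30-15:00, 17:00-19:00 (add 1h to convert from UTC-1).
Diego in UTC: 07:30-11:30, 14:30-19:00.
Sven ∩ Diego: 07:30-11:30, 14:30-15:00, 17:00-19:00.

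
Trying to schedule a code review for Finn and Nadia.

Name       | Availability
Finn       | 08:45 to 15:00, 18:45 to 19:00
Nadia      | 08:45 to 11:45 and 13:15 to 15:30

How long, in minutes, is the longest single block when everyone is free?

180

Finn ∩ Nadia: 08:45-11:45, 13:15-15:00.
So the common availability across everyone is 08:45-11:45, 13:15-15:00.
The longest is 08:45-11:45 at 180 minutes.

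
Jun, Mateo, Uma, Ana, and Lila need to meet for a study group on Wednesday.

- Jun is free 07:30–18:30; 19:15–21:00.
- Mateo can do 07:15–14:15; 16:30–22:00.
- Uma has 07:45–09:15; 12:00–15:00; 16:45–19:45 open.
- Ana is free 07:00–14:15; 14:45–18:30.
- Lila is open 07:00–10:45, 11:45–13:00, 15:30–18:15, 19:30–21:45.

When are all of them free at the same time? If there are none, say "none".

Jun ∩ Mateo: 07:30-14:15, 16:30-18:30, 19:15-21:00.
Jun ∩ Mateo ∩ Uma: 07:45-09:15, 12:00-14:15, 16:45-18:30, 19:15-19:45.
Jun ∩ Mateo ∩ Uma ∩ Ana: 07:45-09:15, 12:00-14:15, 16:45-18:30.
Jun ∩ Mateo ∩ Uma ∩ Ana ∩ Lila: 07:45-09:15, 12:00-13:00, 16:45-18:15.

07:45-09:15, 12:00-13:00, 16:45-18:15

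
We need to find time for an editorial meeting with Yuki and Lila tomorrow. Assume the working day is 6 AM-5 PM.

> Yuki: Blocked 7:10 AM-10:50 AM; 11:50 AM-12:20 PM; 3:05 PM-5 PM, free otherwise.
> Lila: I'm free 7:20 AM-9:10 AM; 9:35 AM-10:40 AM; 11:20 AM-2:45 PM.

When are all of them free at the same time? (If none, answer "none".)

11:20-11:50, 12:20-14:45

Yuki free: 06:00-07:10, 10:50-11:50, 12:20-15:05 (invert busy blocks within the working day).
Lila free: 07:20-09:10, 09:35-10:40, 11:20-14:45.
Yuki ∩ Lila: 11:20-11:50, 12:20-14:45.
Those are the intersection windows.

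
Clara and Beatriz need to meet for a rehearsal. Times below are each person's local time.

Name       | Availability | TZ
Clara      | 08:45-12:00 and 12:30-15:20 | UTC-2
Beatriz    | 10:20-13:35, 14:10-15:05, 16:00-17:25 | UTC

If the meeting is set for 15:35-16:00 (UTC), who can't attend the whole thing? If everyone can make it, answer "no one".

Beatriz

Clara in UTC: 10:45-14:00, 14:30-17:20 (add 2h to convert from UTC-2).
Beatriz in UTC: 10:20-13:35, 14:10-15:05, 16:00-17:25.
Clara: free for 15:35-16:00. Beatriz: not fully free for 15:35-16:00.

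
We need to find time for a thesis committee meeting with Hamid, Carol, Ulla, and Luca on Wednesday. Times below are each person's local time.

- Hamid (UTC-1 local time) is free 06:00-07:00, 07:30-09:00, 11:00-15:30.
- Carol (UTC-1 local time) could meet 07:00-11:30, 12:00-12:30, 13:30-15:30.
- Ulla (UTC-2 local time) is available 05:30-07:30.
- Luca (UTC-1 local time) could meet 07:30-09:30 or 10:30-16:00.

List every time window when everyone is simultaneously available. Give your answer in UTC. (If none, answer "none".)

08:30-09:30

Hamid in UTC: 07:00-08:00, 08:30-10:00, 12:00-16:30 (add 1h to convert from UTC-1).
Carol in UTC: 08:00-12:30, 13:00-13:30, 14:30-16:30 (add 1h to convert from UTC-1).
Ulla in UTC: 07:30-09:30 (add 2h to convert from UTC-2).
Luca in UTC: 08:30-10:30, 11:30-17:00 (add 1h to convert from UTC-1).
Hamid ∩ Carol: 08:30-10:00, 12:00-12:30, 13:00-13:30, 14:30-16:30.
Hamid ∩ Carol ∩ Ulla: 08:30-09:30.
Hamid ∩ Carol ∩ Ulla ∩ Luca: 08:30-09:30.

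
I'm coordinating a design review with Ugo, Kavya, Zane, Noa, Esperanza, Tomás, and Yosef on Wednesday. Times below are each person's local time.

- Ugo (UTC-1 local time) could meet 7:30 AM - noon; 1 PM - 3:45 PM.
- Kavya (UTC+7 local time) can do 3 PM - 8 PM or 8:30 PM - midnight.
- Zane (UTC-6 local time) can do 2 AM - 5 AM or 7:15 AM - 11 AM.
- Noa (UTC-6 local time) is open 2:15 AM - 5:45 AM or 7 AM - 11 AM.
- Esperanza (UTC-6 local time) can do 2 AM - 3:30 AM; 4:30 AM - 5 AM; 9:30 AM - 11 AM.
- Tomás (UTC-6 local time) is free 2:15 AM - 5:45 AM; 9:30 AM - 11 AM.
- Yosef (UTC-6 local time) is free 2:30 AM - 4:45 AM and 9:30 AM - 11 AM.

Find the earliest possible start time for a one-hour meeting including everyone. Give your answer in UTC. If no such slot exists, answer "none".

08:30

Ugo in UTC: 08:30-13:00, 14:00-16:45 (add 1h to convert from UTC-1).
Kavya in UTC: 08:00-13:00, 13:30-17:00 (subtract 7h to convert from UTC+7).
Zane in UTC: 08:00-11:00, 13:15-17:00 (add 6h to convert from UTC-6).
Noa in UTC: 08:15-11:45, 13:00-17:00 (add 6h to convert from UTC-6).
Esperanza in UTC: 08:00-09:30, 10:30-11:00, 15:30-17:00 (add 6h to convert from UTC-6).
Tomás in UTC: 08:15-11:45, 15:30-17:00 (add 6h to convert from UTC-6).
Yosef in UTC: 08:30-10:45, 15:30-17:00 (add 6h to convert from UTC-6).
Ugo ∩ Kavya: 08:30-13:00, 14:00-16:45.
Ugo ∩ Kavya ∩ Zane: 08:30-11:00, 14:00-16:45.
Ugo ∩ Kavya ∩ Zane ∩ Noa: 08:30-11:00, 14:00-16:45.
Ugo ∩ Kavya ∩ Zane ∩ Noa ∩ Esperanza: 08:30-09:30, 10:30-11:00, 15:30-16:45.
Ugo ∩ Kavya ∩ Zane ∩ Noa ∩ Esperanza ∩ Tomás: 08:30-09:30, 10:30-11:00, 15:30-16:45.
Ugo ∩ Kavya ∩ Zane ∩ Noa ∩ Esperanza ∩ Tomás ∩ Yosef: 08:30-09:30, 10:30-10:45, 15:30-16:45.
Those are the intersection windows.
The first common window of at least 60 minutes is 08:30-09:30, so the earliest start is 08:30.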